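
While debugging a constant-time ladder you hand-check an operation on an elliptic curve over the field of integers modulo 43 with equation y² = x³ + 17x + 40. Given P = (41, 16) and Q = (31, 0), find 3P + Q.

First 3P:
Repeated addition: build up to 3P.
2P: tangent at (41, 16): λ = (3·41² + 17)/(2·16) ≡ 29/32. 32⁻¹ ≡ 39 (mod 43) since 32·39 = 1248 ≡ 1, so λ ≡ 29·39 ≡ 13.
  x = λ² - 41 - 41 = 169 - 82 ≡ 1; y = λ·(41 - 1) - 16 ≡ 31. → (1, 31)
3P: (1, 31) + (41, 16). λ = (16 - 31)/(41 - 1) ≡ 28/40 mod 43. 40⁻¹ ≡ 14 (mod 43) since 40·14 = 560 ≡ 1, so λ ≡ 5.
  x = λ² - 1 - 41 = 25 - 42 ≡ 26; y = λ·(1 - 26) - 31 ≡ 16. → (26, 16)
3P = (26, 16).
Finally 3P + Q:
(26, 16) + (31, 0). λ = (0 - 16)/(31 - 26) ≡ 27/5 mod 43. 5⁻¹ ≡ 26 (mod 43) since 5·26 = 130 ≡ 1, so λ ≡ 14.
  x = λ² - 26 - 31 = 196 - 57 ≡ 10; y = λ·(26 - 10) - 16 ≡ 36. → (10, 36)

(10, 36)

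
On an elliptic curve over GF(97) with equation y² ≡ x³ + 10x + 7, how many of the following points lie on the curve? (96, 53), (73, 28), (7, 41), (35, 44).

(96, 53): 53² ≡ 93, rhs ≡ 93 → on.
(73, 28): 28² ≡ 8, rhs ≡ 8 → on.
(7, 41): 41² ≡ 32, rhs ≡ 32 → on.
(35, 44): 44² ≡ 93, rhs ≡ 67 → off.

3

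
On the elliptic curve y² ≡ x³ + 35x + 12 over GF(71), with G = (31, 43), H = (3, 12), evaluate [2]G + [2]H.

(49, 66)

First 2G:
Repeated addition: build up to 2G.
2G: tangent at (31, 43): λ = (3·31² + 35)/(2·43) ≡ 7/15. 15⁻¹ ≡ 19 (mod 71) since 15·19 = 285 ≡ 1, so λ ≡ 7·19 ≡ 62.
  x = λ² - 31 - 31 = 3844 - 62 ≡ 19; y = λ·(31 - 19) - 43 ≡ 62. → (19, 62)
2G = (19, 62).
Next 2H:
Repeated addition: build up to 2H.
2H: tangent at (3, 12): λ = (3·3² + 35)/(2·12) ≡ 62/24. 24⁻¹ ≡ 3 (mod 71), so λ ≡ 62·3 ≡ 44.
  x = λ² - 3 - 3 = 1936 - 6 ≡ 13; y = λ·(3 - 13) - 12 ≡ 45. → (13, 45)
2H = (13, 45).
Finally 2G + 2H:
(19, 62) + (13, 45). λ = (45 - 62)/(13 - 19) ≡ 54/65 mod 71. 65⁻¹ ≡ 59 (mod 71) since 65·59 = 3835 ≡ 1, so λ ≡ 62.
  x = λ² - 19 - 13 = 3844 - 32 ≡ 49; y = λ·(19 - 49) - 62 ≡ 66. → (49, 66)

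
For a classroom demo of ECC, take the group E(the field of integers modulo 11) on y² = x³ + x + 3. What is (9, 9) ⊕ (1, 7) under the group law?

(10, 10)

(9, 9) + (1, 7). λ = (7 - 9)/(1 - 9) ≡ 9/3 mod 11. 3⁻¹ ≡ 4 (mod 11), so λ ≡ 3.
  x = λ² - 9 - 1 = 9 - 10 ≡ 10; y = λ·(9 - 10) - 9 ≡ 10. → (10, 10)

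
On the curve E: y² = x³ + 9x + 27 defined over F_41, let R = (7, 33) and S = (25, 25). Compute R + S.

(34, 20)

(7, 33) + (25, 25). λ = (25 - 33)/(25 - 7) ≡ 33/18 mod 41. 18⁻¹ ≡ 16 (mod 41), so λ ≡ 36.
  x = λ² - 7 - 25 = 1296 - 32 ≡ 34; y = λ·(7 - 34) - 33 ≡ 20. → (34, 20)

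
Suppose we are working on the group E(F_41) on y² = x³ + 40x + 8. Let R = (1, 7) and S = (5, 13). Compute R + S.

(1, 7) + (5, 13). λ = (13 - 7)/(5 - 1) ≡ 6/4 mod 41. 4⁻¹ ≡ 31 (mod 41), so λ ≡ 22.
  x = λ² - 1 - 5 = 484 - 6 ≡ 27; y = λ·(1 - 27) - 7 ≡ 36. → (27, 36)

(27, 36)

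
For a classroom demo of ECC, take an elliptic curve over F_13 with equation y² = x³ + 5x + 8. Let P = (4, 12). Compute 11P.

Double-and-add on 11 = (1011)₂. Start with P = (4, 12) for the leading 1-bit.
double: tangent at (4, 12): λ = (3·4² + 5)/(2·12) ≡ 1/11. 11⁻¹ ≡ 6 (mod 13), so λ ≡ 1·6 ≡ 6.
  x = λ² - 4 - 4 = 36 - 8 ≡ 2; y = λ·(4 - 2) - 12 ≡ 0. → (2, 0)
double: (2, 0) + (2, 0): same x and y₁ ≡ -y₂, so the sum is O.
add P: O + (4, 12) = (4, 12) (identity).
double: tangent at (4, 12): λ = (3·4² + 5)/(2·12) ≡ 1/11. 11⁻¹ ≡ 6 (mod 13) since 11·6 = 66 ≡ 1, so λ ≡ 1·6 ≡ 6.
  x = λ² - 4 - 4 = 36 - 8 ≡ 2; y = λ·(4 - 2) - 12 ≡ 0. → (2, 0)
add P: (2, 0) + (4, 12). λ = (12 - 0)/(4 - 2) ≡ 12/2 mod 13. 2⁻¹ ≡ 7 (mod 13), so λ ≡ 6.
  x = λ² - 2 - 4 = 36 - 6 ≡ 4; y = λ·(2 - 4) - 0 ≡ 1. → (4, 1)

(4, 1)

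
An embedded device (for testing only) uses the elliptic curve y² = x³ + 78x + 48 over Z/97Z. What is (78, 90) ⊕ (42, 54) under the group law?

(78, 90) + (42, 54). λ = (54 - 90)/(42 - 78) ≡ 61/61 mod 97. 61⁻¹ ≡ 35 (mod 97) since 61·35 = 2135 ≡ 1, so λ ≡ 1.
  x = λ² - 78 - 42 = 1 - 120 ≡ 75; y = λ·(78 - 75) - 90 ≡ 10. → (75, 10)

(75, 10)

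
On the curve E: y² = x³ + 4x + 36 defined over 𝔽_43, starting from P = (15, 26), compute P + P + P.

Repeated addition: build up to 3P.
2P: tangent at (15, 26): λ = (3·15² + 4)/(2·26) ≡ 34/9. 9⁻¹ ≡ 24 (mod 43) since 9·24 = 216 ≡ 1, so λ ≡ 34·24 ≡ 42.
  x = λ² - 15 - 15 = 1764 - 30 ≡ 14; y = λ·(15 - 14) - 26 ≡ 16. → (14, 16)
3P: (14, 16) + (15, 26). λ = (26 - 16)/(15 - 14) ≡ 10/1 mod 43. 1⁻¹ ≡ 1 (mod 43), so λ ≡ 10.
  x = λ² - 14 - 15 = 100 - 29 ≡ 28; y = λ·(14 - 28) - 16 ≡ 16. → (28, 16)

(28, 16)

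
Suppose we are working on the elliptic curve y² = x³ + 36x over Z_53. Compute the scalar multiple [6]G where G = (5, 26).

(49, 51)

Double-and-add on 6 = (110)₂. Start with G = (5, 26) for the leading 1-bit.
double: tangent at (5, 26): λ = (3·5² + 36)/(2·26) ≡ 5/52. 52⁻¹ ≡ 52 (mod 53), so λ ≡ 5·52 ≡ 48.
  x = λ² - 5 - 5 = 2304 - 10 ≡ 15; y = λ·(5 - 15) - 26 ≡ 24. → (15, 24)
add G: (15, 24) + (5, 26). λ = (26 - 24)/(5 - 15) ≡ 2/43 mod 53. 43⁻¹ ≡ 37 (mod 53) since 43·37 = 1591 ≡ 1, so λ ≡ 21.
  x = λ² - 15 - 5 = 441 - 20 ≡ 50; y = λ·(15 - 50) - 24 ≡ 36. → (50, 36)
double: tangent at (50, 36): λ = (3·50² + 36)/(2·36) ≡ 10/19. 19⁻¹ ≡ 14 (mod 53), so λ ≡ 10·14 ≡ 34.
  x = λ² - 50 - 50 = 1156 - 100 ≡ 49; y = λ·(50 - 49) - 36 ≡ 51. → (49, 51)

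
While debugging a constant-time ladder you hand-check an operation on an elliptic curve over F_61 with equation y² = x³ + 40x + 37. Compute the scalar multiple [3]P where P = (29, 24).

Repeated addition: build up to 3P.
2P: tangent at (29, 24): λ = (3·29² + 40)/(2·24) ≡ 1/48. 48⁻¹ ≡ 14 (mod 61) since 48·14 = 672 ≡ 1, so λ ≡ 1·14 ≡ 14.
  x = λ² - 29 - 29 = 196 - 58 ≡ 16; y = λ·(29 - 16) - 24 ≡ 36. → (16, 36)
3P: (16, 36) + (29, 24). λ = (24 - 36)/(29 - 16) ≡ 49/13 mod 61. 13⁻¹ ≡ 47 (mod 61), so λ ≡ 46.
  x = λ² - 16 - 29 = 2116 - 45 ≡ 58; y = λ·(16 - 58) - 36 ≡ 45. → (58, 45)

(58, 45)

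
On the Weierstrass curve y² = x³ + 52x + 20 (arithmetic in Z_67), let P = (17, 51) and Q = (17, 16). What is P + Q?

The two points share x = 17 and their y-coordinates satisfy 51 + 16 ≡ 0 (mod 67), so they are inverses. Their sum is the point at infinity.

O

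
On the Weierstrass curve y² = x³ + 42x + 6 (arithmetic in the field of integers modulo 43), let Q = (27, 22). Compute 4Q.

Repeated addition: build up to 4Q.
2Q: tangent at (27, 22): λ = (3·27² + 42)/(2·22) ≡ 36/1. 1⁻¹ ≡ 1 (mod 43) since 1·1 = 1 ≡ 1, so λ ≡ 36·1 ≡ 36.
  x = λ² - 27 - 27 = 1296 - 54 ≡ 38; y = λ·(27 - 38) - 22 ≡ 12. → (38, 12)
3Q: (38, 12) + (27, 22). λ = (22 - 12)/(27 - 38) ≡ 10/32 mod 43. 32⁻¹ ≡ 39 (mod 43) since 32·39 = 1248 ≡ 1, so λ ≡ 3.
  x = λ² - 38 - 27 = 9 - 65 ≡ 30; y = λ·(38 - 30) - 12 ≡ 12. → (30, 12)
4Q: (30, 12) + (27, 22). λ = (22 - 12)/(27 - 30) ≡ 10/40 mod 43. 40⁻¹ ≡ 14 (mod 43), so λ ≡ 11.
  x = λ² - 30 - 27 = 121 - 57 ≡ 21; y = λ·(30 - 21) - 12 ≡ 1. → (21, 1)

(21, 1)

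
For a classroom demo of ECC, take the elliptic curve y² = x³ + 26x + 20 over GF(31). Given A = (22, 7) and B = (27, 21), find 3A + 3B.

(7, 7)

First 3A:
Repeated addition: build up to 3A.
2A: tangent at (22, 7): λ = (3·22² + 26)/(2·7) ≡ 21/14. 14⁻¹ ≡ 20 (mod 31), so λ ≡ 21·20 ≡ 17.
  x = λ² - 22 - 22 = 289 - 44 ≡ 28; y = λ·(22 - 28) - 7 ≡ 15. → (28, 15)
3A: (28, 15) + (22, 7). λ = (7 - 15)/(22 - 28) ≡ 23/25 mod 31. 25⁻¹ ≡ 5 (mod 31) since 25·5 = 125 ≡ 1, so λ ≡ 22.
  x = λ² - 28 - 22 = 484 - 50 ≡ 0; y = λ·(28 - 0) - 15 ≡ 12. → (0, 12)
3A = (0, 12).
Next 3B:
Repeated addition: build up to 3B.
2B: tangent at (27, 21): λ = (3·27² + 26)/(2·21) ≡ 12/11. 11⁻¹ ≡ 17 (mod 31) since 11·17 = 187 ≡ 1, so λ ≡ 12·17 ≡ 18.
  x = λ² - 27 - 27 = 324 - 54 ≡ 22; y = λ·(27 - 22) - 21 ≡ 7. → (22, 7)
3B: (22, 7) + (27, 21). λ = (21 - 7)/(27 - 22) ≡ 14/5 mod 31. 5⁻¹ ≡ 25 (mod 31) since 5·25 = 125 ≡ 1, so λ ≡ 9.
  x = λ² - 22 - 27 = 81 - 49 ≡ 1; y = λ·(22 - 1) - 7 ≡ 27. → (1, 27)
3B = (1, 27).
Finally 3A + 3B:
(0, 12) + (1, 27). λ = (27 - 12)/(1 - 0) ≡ 15/1 mod 31. 1⁻¹ ≡ 1 (mod 31), so λ ≡ 15.
  x = λ² - 0 - 1 = 225 - 1 ≡ 7; y = λ·(0 - 7) - 12 ≡ 7. → (7, 7)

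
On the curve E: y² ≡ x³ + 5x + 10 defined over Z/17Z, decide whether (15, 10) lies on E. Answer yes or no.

y² = 10² ≡ 15; x³ + 5x + 10 = 3460 ≡ 9 (mod 17). 15 ≠ 9.

no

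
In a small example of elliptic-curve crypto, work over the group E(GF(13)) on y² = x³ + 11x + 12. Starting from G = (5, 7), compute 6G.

(8, 12)

Repeated addition: build up to 6G.
2G: tangent at (5, 7): λ = (3·5² + 11)/(2·7) ≡ 8/1. 1⁻¹ ≡ 1 (mod 13) since 1·1 = 1 ≡ 1, so λ ≡ 8·1 ≡ 8.
  x = λ² - 5 - 5 = 64 - 10 ≡ 2; y = λ·(5 - 2) - 7 ≡ 4. → (2, 4)
3G: (2, 4) + (5, 7). λ = (7 - 4)/(5 - 2) ≡ 3/3 mod 13. 3⁻¹ ≡ 9 (mod 13) since 3·9 = 27 ≡ 1, so λ ≡ 1.
  x = λ² - 2 - 5 = 1 - 7 ≡ 7; y = λ·(2 - 7) - 4 ≡ 4. → (7, 4)
4G: (7, 4) + (5, 7). λ = (7 - 4)/(5 - 7) ≡ 3/11 mod 13. 11⁻¹ ≡ 6 (mod 13), so λ ≡ 5.
  x = λ² - 7 - 5 = 25 - 12 ≡ 0; y = λ·(7 - 0) - 4 ≡ 5. → (0, 5)
5G: (0, 5) + (5, 7). λ = (7 - 5)/(5 - 0) ≡ 2/5 mod 13. 5⁻¹ ≡ 8 (mod 13), so λ ≡ 3.
  x = λ² - 0 - 5 = 9 - 5 ≡ 4; y = λ·(0 - 4) - 5 ≡ 9. → (4, 9)
6G: (4, 9) + (5, 7). λ = (7 - 9)/(5 - 4) ≡ 11/1 mod 13. 1⁻¹ ≡ 1 (mod 13) since 1·1 = 1 ≡ 1, so λ ≡ 11.
  x = λ² - 4 - 5 = 121 - 9 ≡ 8; y = λ·(4 - 8) - 9 ≡ 12. → (8, 12)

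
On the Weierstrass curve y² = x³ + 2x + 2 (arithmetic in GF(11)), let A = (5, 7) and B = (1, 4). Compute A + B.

(5, 7) + (1, 4). λ = (4 - 7)/(1 - 5) ≡ 8/7 mod 11. 7⁻¹ ≡ 8 (mod 11), so λ ≡ 9.
  x = λ² - 5 - 1 = 81 - 6 ≡ 9; y = λ·(5 - 9) - 7 ≡ 1. → (9, 1)

(9, 1)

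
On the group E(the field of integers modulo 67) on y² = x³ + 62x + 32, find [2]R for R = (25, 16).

tangent at (25, 16): λ = (3·25² + 62)/(2·16) ≡ 61/32. 32⁻¹ ≡ 44 (mod 67) since 32·44 = 1408 ≡ 1, so λ ≡ 61·44 ≡ 4.
  x = λ² - 25 - 25 = 16 - 50 ≡ 33; y = λ·(25 - 33) - 16 ≡ 19. → (33, 19)

(33, 19)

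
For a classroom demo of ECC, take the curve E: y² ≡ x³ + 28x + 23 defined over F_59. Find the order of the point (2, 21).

11

2P: tangent at (2, 21): λ = (3·2² + 28)/(2·21) ≡ 40/42. 42⁻¹ ≡ 52 (mod 59), so λ ≡ 40·52 ≡ 15.
  x = λ² - 2 - 2 = 225 - 4 ≡ 44; y = λ·(2 - 44) - 21 ≡ 57. → (44, 57)
3P: (44, 57) + (2, 21). λ = (21 - 57)/(2 - 44) ≡ 23/17 mod 59. 17⁻¹ ≡ 7 (mod 59), so λ ≡ 43.
  x = λ² - 44 - 2 = 1849 - 46 ≡ 33; y = λ·(44 - 33) - 57 ≡ 3. → (33, 3)
4P: (33, 3) + (2, 21). λ = (21 - 3)/(2 - 33) ≡ 18/28 mod 59. 28⁻¹ ≡ 19 (mod 59), so λ ≡ 47.
  x = λ² - 33 - 2 = 2209 - 35 ≡ 50; y = λ·(33 - 50) - 3 ≡ 24. → (50, 24)
5P: (50, 24) + (2, 21). λ = (21 - 24)/(2 - 50) ≡ 56/11 mod 59. 11⁻¹ ≡ 43 (mod 59) since 11·43 = 473 ≡ 1, so λ ≡ 48.
  x = λ² - 50 - 2 = 2304 - 52 ≡ 10; y = λ·(50 - 10) - 24 ≡ 8. → (10, 8)
6P: (10, 8) + (2, 21). λ = (21 - 8)/(2 - 10) ≡ 13/51 mod 59. 51⁻¹ ≡ 22 (mod 59), so λ ≡ 50.
  x = λ² - 10 - 2 = 2500 - 12 ≡ 10; y = λ·(10 - 10) - 8 ≡ 51. → (10, 51)
7P: (10, 51) + (2, 21). λ = (21 - 51)/(2 - 10) ≡ 29/51 mod 59. 51⁻¹ ≡ 22 (mod 59) since 51·22 = 1122 ≡ 1, so λ ≡ 48.
  x = λ² - 10 - 2 = 2304 - 12 ≡ 50; y = λ·(10 - 50) - 51 ≡ 35. → (50, 35)
8P: (50, 35) + (2, 21). λ = (21 - 35)/(2 - 50) ≡ 45/11 mod 59. 11⁻¹ ≡ 43 (mod 59), so λ ≡ 47.
  x = λ² - 50 - 2 = 2209 - 52 ≡ 33; y = λ·(50 - 33) - 35 ≡ 56. → (33, 56)
9P: (33, 56) + (2, 21). λ = (21 - 56)/(2 - 33) ≡ 24/28 mod 59. 28⁻¹ ≡ 19 (mod 59), so λ ≡ 43.
  x = λ² - 33 - 2 = 1849 - 35 ≡ 44; y = λ·(33 - 44) - 56 ≡ 2. → (44, 2)
10P: (44, 2) + (2, 21). λ = (21 - 2)/(2 - 44) ≡ 19/17 mod 59. 17⁻¹ ≡ 7 (mod 59) since 17·7 = 119 ≡ 1, so λ ≡ 15.
  x = λ² - 44 - 2 = 225 - 46 ≡ 2; y = λ·(44 - 2) - 2 ≡ 38. → (2, 38)
11P: (2, 38) + (2, 21): same x and y₁ ≡ -y₂, so the sum is ∞.
11P = ∞, so the order is 11.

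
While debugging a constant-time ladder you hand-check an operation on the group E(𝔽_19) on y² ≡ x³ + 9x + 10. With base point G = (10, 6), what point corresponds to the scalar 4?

(5, 16)

Repeated addition: build up to 4G.
2G: tangent at (10, 6): λ = (3·10² + 9)/(2·6) ≡ 5/12. 12⁻¹ ≡ 8 (mod 19) since 12·8 = 96 ≡ 1, so λ ≡ 5·8 ≡ 2.
  x = λ² - 10 - 10 = 4 - 20 ≡ 3; y = λ·(10 - 3) - 6 ≡ 8. → (3, 8)
3G: (3, 8) + (10, 6). λ = (6 - 8)/(10 - 3) ≡ 17/7 mod 19. 7⁻¹ ≡ 11 (mod 19) since 7·11 = 77 ≡ 1, so λ ≡ 16.
  x = λ² - 3 - 10 = 256 - 13 ≡ 15; y = λ·(3 - 15) - 8 ≡ 9. → (15, 9)
4G: (15, 9) + (10, 6). λ = (6 - 9)/(10 - 15) ≡ 16/14 mod 19. 14⁻¹ ≡ 15 (mod 19), so λ ≡ 12.
  x = λ² - 15 - 10 = 144 - 25 ≡ 5; y = λ·(15 - 5) - 9 ≡ 16. → (5, 16)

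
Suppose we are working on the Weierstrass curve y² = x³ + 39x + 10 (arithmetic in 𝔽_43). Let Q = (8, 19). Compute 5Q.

Double-and-add on 5 = (101)₂. Start with Q = (8, 19) for the leading 1-bit.
double: tangent at (8, 19): λ = (3·8² + 39)/(2·19) ≡ 16/38. 38⁻¹ ≡ 17 (mod 43) since 38·17 = 646 ≡ 1, so λ ≡ 16·17 ≡ 14.
  x = λ² - 8 - 8 = 196 - 16 ≡ 8; y = λ·(8 - 8) - 19 ≡ 24. → (8, 24)
double: tangent at (8, 24): λ = (3·8² + 39)/(2·24) ≡ 16/5. 5⁻¹ ≡ 26 (mod 43), so λ ≡ 16·26 ≡ 29.
  x = λ² - 8 - 8 = 841 - 16 ≡ 8; y = λ·(8 - 8) - 24 ≡ 19. → (8, 19)
add Q: tangent at (8, 19): λ = (3·8² + 39)/(2·19) ≡ 16/38. 38⁻¹ ≡ 17 (mod 43), so λ ≡ 16·17 ≡ 14.
  x = λ² - 8 - 8 = 196 - 16 ≡ 8; y = λ·(8 - 8) - 19 ≡ 24. → (8, 24)

(8, 24)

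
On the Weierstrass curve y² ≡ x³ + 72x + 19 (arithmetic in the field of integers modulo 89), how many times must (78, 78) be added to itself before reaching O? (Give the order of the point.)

2P: tangent at (78, 78): λ = (3·78² + 72)/(2·78) ≡ 79/67. 67⁻¹ ≡ 4 (mod 89) since 67·4 = 268 ≡ 1, so λ ≡ 79·4 ≡ 49.
  x = λ² - 78 - 78 = 2401 - 156 ≡ 20; y = λ·(78 - 20) - 78 ≡ 5. → (20, 5)
3P: (20, 5) + (78, 78). λ = (78 - 5)/(78 - 20) ≡ 73/58 mod 89. 58⁻¹ ≡ 66 (mod 89), so λ ≡ 12.
  x = λ² - 20 - 78 = 144 - 98 ≡ 46; y = λ·(20 - 46) - 5 ≡ 39. → (46, 39)
4P: (46, 39) + (78, 78). λ = (78 - 39)/(78 - 46) ≡ 39/32 mod 89. 32⁻¹ ≡ 64 (mod 89) since 32·64 = 2048 ≡ 1, so λ ≡ 4.
  x = λ² - 46 - 78 = 16 - 124 ≡ 70; y = λ·(46 - 70) - 39 ≡ 43. → (70, 43)
5P: (70, 43) + (78, 78). λ = (78 - 43)/(78 - 70) ≡ 35/8 mod 89. 8⁻¹ ≡ 78 (mod 89) since 8·78 = 624 ≡ 1, so λ ≡ 60.
  x = λ² - 70 - 78 = 3600 - 148 ≡ 70; y = λ·(70 - 70) - 43 ≡ 46. → (70, 46)
6P: (70, 46) + (78, 78). λ = (78 - 46)/(78 - 70) ≡ 32/8 mod 89. 8⁻¹ ≡ 78 (mod 89), so λ ≡ 4.
  x = λ² - 70 - 78 = 16 - 148 ≡ 46; y = λ·(70 - 46) - 46 ≡ 50. → (46, 50)
7P: (46, 50) + (78, 78). λ = (78 - 50)/(78 - 46) ≡ 28/32 mod 89. 32⁻¹ ≡ 64 (mod 89) since 32·64 = 2048 ≡ 1, so λ ≡ 12.
  x = λ² - 46 - 78 = 144 - 124 ≡ 20; y = λ·(46 - 20) - 50 ≡ 84. → (20, 84)
8P: (20, 84) + (78, 78). λ = (78 - 84)/(78 - 20) ≡ 83/58 mod 89. 58⁻¹ ≡ 66 (mod 89) since 58·66 = 3828 ≡ 1, so λ ≡ 49.
  x = λ² - 20 - 78 = 2401 - 98 ≡ 78; y = λ·(20 - 78) - 84 ≡ 11. → (78, 11)
9P: (78, 11) + (78, 78): same x and y₁ ≡ -y₂, so the sum is O.
9P = O, so the order is 9.

9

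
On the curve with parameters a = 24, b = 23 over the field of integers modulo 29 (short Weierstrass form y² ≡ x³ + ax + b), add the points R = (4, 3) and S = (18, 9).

(4, 3) + (18, 9). λ = (9 - 3)/(18 - 4) ≡ 6/14 mod 29. 14⁻¹ ≡ 27 (mod 29), so λ ≡ 17.
  x = λ² - 4 - 18 = 289 - 22 ≡ 6; y = λ·(4 - 6) - 3 ≡ 21. → (6, 21)

(6, 21)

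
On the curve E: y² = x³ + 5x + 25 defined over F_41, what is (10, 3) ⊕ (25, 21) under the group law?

(14, 25)

(10, 3) + (25, 21). λ = (21 - 3)/(25 - 10) ≡ 18/15 mod 41. 15⁻¹ ≡ 11 (mod 41), so λ ≡ 34.
  x = λ² - 10 - 25 = 1156 - 35 ≡ 14; y = λ·(10 - 14) - 3 ≡ 25. → (14, 25)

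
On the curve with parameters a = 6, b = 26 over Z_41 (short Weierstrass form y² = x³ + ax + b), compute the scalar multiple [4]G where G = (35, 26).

(14, 5)

Repeated addition: build up to 4G.
2G: tangent at (35, 26): λ = (3·35² + 6)/(2·26) ≡ 32/11. 11⁻¹ ≡ 15 (mod 41) since 11·15 = 165 ≡ 1, so λ ≡ 32·15 ≡ 29.
  x = λ² - 35 - 35 = 841 - 70 ≡ 33; y = λ·(35 - 33) - 26 ≡ 32. → (33, 32)
3G: (33, 32) + (35, 26). λ = (26 - 32)/(35 - 33) ≡ 35/2 mod 41. 2⁻¹ ≡ 21 (mod 41), so λ ≡ 38.
  x = λ² - 33 - 35 = 1444 - 68 ≡ 23; y = λ·(33 - 23) - 32 ≡ 20. → (23, 20)
4G: (23, 20) + (35, 26). λ = (26 - 20)/(35 - 23) ≡ 6/12 mod 41. 12⁻¹ ≡ 24 (mod 41), so λ ≡ 21.
  x = λ² - 23 - 35 = 441 - 58 ≡ 14; y = λ·(23 - 14) - 20 ≡ 5. → (14, 5)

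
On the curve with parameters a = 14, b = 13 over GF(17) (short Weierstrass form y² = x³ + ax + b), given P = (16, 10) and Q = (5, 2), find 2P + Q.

(9, 16)

First 2P:
Repeated addition: build up to 2P.
2P: tangent at (16, 10): λ = (3·16² + 14)/(2·10) ≡ 0/3. 3⁻¹ ≡ 6 (mod 17), so λ ≡ 0·6 ≡ 0.
  x = λ² - 16 - 16 = 0 - 32 ≡ 2; y = λ·(16 - 2) - 10 ≡ 7. → (2, 7)
2P = (2, 7).
Finally 2P + Q:
(2, 7) + (5, 2). λ = (2 - 7)/(5 - 2) ≡ 12/3 mod 17. 3⁻¹ ≡ 6 (mod 17), so λ ≡ 4.
  x = λ² - 2 - 5 = 16 - 7 ≡ 9; y = λ·(2 - 9) - 7 ≡ 16. → (9, 16)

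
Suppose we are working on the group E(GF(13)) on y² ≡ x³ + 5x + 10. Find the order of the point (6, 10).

2P: tangent at (6, 10): λ = (3·6² + 5)/(2·10) ≡ 9/7. 7⁻¹ ≡ 2 (mod 13) since 7·2 = 14 ≡ 1, so λ ≡ 9·2 ≡ 5.
  x = λ² - 6 - 6 = 25 - 12 ≡ 0; y = λ·(6 - 0) - 10 ≡ 7. → (0, 7)
3P: (0, 7) + (6, 10). λ = (10 - 7)/(6 - 0) ≡ 3/6 mod 13. 6⁻¹ ≡ 11 (mod 13), so λ ≡ 7.
  x = λ² - 0 - 6 = 49 - 6 ≡ 4; y = λ·(0 - 4) - 7 ≡ 4. → (4, 4)
4P: (4, 4) + (6, 10). λ = (10 - 4)/(6 - 4) ≡ 6/2 mod 13. 2⁻¹ ≡ 7 (mod 13) since 2·7 = 14 ≡ 1, so λ ≡ 3.
  x = λ² - 4 - 6 = 9 - 10 ≡ 12; y = λ·(4 - 12) - 4 ≡ 11. → (12, 11)
5P: (12, 11) + (6, 10). λ = (10 - 11)/(6 - 12) ≡ 12/7 mod 13. 7⁻¹ ≡ 2 (mod 13) since 7·2 = 14 ≡ 1, so λ ≡ 11.
  x = λ² - 12 - 6 = 121 - 18 ≡ 12; y = λ·(12 - 12) - 11 ≡ 2. → (12, 2)
6P: (12, 2) + (6, 10). λ = (10 - 2)/(6 - 12) ≡ 8/7 mod 13. 7⁻¹ ≡ 2 (mod 13) since 7·2 = 14 ≡ 1, so λ ≡ 3.
  x = λ² - 12 - 6 = 9 - 18 ≡ 4; y = λ·(12 - 4) - 2 ≡ 9. → (4, 9)
7P: (4, 9) + (6, 10). λ = (10 - 9)/(6 - 4) ≡ 1/2 mod 13. 2⁻¹ ≡ 7 (mod 13), so λ ≡ 7.
  x = λ² - 4 - 6 = 49 - 10 ≡ 0; y = λ·(4 - 0) - 9 ≡ 6. → (0, 6)
8P: (0, 6) + (6, 10). λ = (10 - 6)/(6 - 0) ≡ 4/6 mod 13. 6⁻¹ ≡ 11 (mod 13) since 6·11 = 66 ≡ 1, so λ ≡ 5.
  x = λ² - 0 - 6 = 25 - 6 ≡ 6; y = λ·(0 - 6) - 6 ≡ 3. → (6, 3)
9P: (6, 3) + (6, 10): same x and y₁ ≡ -y₂, so the sum is 𝒪.
9P = 𝒪, so the order is 9.

9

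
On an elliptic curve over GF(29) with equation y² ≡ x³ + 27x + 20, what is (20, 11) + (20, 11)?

(9, 8)

tangent at (20, 11): λ = (3·20² + 27)/(2·11) ≡ 9/22. 22⁻¹ ≡ 4 (mod 29), so λ ≡ 9·4 ≡ 7.
  x = λ² - 20 - 20 = 49 - 40 ≡ 9; y = λ·(20 - 9) - 11 ≡ 8. → (9, 8)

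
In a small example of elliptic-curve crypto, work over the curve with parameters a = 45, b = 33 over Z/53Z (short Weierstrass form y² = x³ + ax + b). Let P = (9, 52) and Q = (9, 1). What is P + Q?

The two points share x = 9 and their y-coordinates satisfy 52 + 1 ≡ 0 (mod 53), so they are inverses. Their sum is the point at infinity.

O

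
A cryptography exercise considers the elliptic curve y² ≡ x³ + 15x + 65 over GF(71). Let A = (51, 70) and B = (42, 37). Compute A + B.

(23, 9)

(51, 70) + (42, 37). λ = (37 - 70)/(42 - 51) ≡ 38/62 mod 71. 62⁻¹ ≡ 63 (mod 71), so λ ≡ 51.
  x = λ² - 51 - 42 = 2601 - 93 ≡ 23; y = λ·(51 - 23) - 70 ≡ 9. → (23, 9)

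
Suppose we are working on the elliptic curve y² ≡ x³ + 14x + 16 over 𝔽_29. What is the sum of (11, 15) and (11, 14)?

O

The two points share x = 11 and their y-coordinates satisfy 15 + 14 ≡ 0 (mod 29), so they are inverses. Their sum is 𝒪.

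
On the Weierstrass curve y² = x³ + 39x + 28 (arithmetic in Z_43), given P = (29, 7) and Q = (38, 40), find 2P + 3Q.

First 2P:
Repeated addition: build up to 2P.
2P: tangent at (29, 7): λ = (3·29² + 39)/(2·7) ≡ 25/14. 14⁻¹ ≡ 40 (mod 43), so λ ≡ 25·40 ≡ 11.
  x = λ² - 29 - 29 = 121 - 58 ≡ 20; y = λ·(29 - 20) - 7 ≡ 6. → (20, 6)
2P = (20, 6).
Next 3Q:
Repeated addition: build up to 3Q.
2Q: tangent at (38, 40): λ = (3·38² + 39)/(2·40) ≡ 28/37. 37⁻¹ ≡ 7 (mod 43), so λ ≡ 28·7 ≡ 24.
  x = λ² - 38 - 38 = 576 - 76 ≡ 27; y = λ·(38 - 27) - 40 ≡ 9. → (27, 9)
3Q: (27, 9) + (38, 40). λ = (40 - 9)/(38 - 27) ≡ 31/11 mod 43. 11⁻¹ ≡ 4 (mod 43), so λ ≡ 38.
  x = λ² - 27 - 38 = 1444 - 65 ≡ 3; y = λ·(27 - 3) - 9 ≡ 0. → (3, 0)
3Q = (3, 0).
Finally 2P + 3Q:
(20, 6) + (3, 0). λ = (0 - 6)/(3 - 20) ≡ 37/26 mod 43. 26⁻¹ ≡ 5 (mod 43), so λ ≡ 13.
  x = λ² - 20 - 3 = 169 - 23 ≡ 17; y = λ·(20 - 17) - 6 ≡ 33. → (17, 33)

(17, 33)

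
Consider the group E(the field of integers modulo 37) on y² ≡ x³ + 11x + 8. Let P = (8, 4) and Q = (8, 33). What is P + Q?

O

The two points share x = 8 and their y-coordinates satisfy 4 + 33 ≡ 0 (mod 37), so they are inverses. Their sum is O.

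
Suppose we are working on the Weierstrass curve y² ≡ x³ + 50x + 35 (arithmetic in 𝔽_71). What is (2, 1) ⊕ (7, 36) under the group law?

(40, 17)

(2, 1) + (7, 36). λ = (36 - 1)/(7 - 2) ≡ 35/5 mod 71. 5⁻¹ ≡ 57 (mod 71), so λ ≡ 7.
  x = λ² - 2 - 7 = 49 - 9 ≡ 40; y = λ·(2 - 40) - 1 ≡ 17. → (40, 17)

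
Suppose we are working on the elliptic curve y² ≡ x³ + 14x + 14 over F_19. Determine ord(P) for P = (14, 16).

7

2P: tangent at (14, 16): λ = (3·14² + 14)/(2·16) ≡ 13/13. 13⁻¹ ≡ 3 (mod 19), so λ ≡ 13·3 ≡ 1.
  x = λ² - 14 - 14 = 1 - 28 ≡ 11; y = λ·(14 - 11) - 16 ≡ 6. → (11, 6)
3P: (11, 6) + (14, 16). λ = (16 - 6)/(14 - 11) ≡ 10/3 mod 19. 3⁻¹ ≡ 13 (mod 19), so λ ≡ 16.
  x = λ² - 11 - 14 = 256 - 25 ≡ 3; y = λ·(11 - 3) - 6 ≡ 8. → (3, 8)
4P: (3, 8) + (14, 16). λ = (16 - 8)/(14 - 3) ≡ 8/11 mod 19. 11⁻¹ ≡ 7 (mod 19), so λ ≡ 18.
  x = λ² - 3 - 14 = 324 - 17 ≡ 3; y = λ·(3 - 3) - 8 ≡ 11. → (3, 11)
5P: (3, 11) + (14, 16). λ = (16 - 11)/(14 - 3) ≡ 5/11 mod 19. 11⁻¹ ≡ 7 (mod 19), so λ ≡ 16.
  x = λ² - 3 - 14 = 256 - 17 ≡ 11; y = λ·(3 - 11) - 11 ≡ 13. → (11, 13)
6P: (11, 13) + (14, 16). λ = (16 - 13)/(14 - 11) ≡ 3/3 mod 19. 3⁻¹ ≡ 13 (mod 19), so λ ≡ 1.
  x = λ² - 11 - 14 = 1 - 25 ≡ 14; y = λ·(11 - 14) - 13 ≡ 3. → (14, 3)
7P: (14, 3) + (14, 16): same x and y₁ ≡ -y₂, so the sum is O.
7P = O, so the order is 7.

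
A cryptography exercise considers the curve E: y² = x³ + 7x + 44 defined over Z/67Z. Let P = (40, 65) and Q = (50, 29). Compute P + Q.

(40, 65) + (50, 29). λ = (29 - 65)/(50 - 40) ≡ 31/10 mod 67. 10⁻¹ ≡ 47 (mod 67), so λ ≡ 50.
  x = λ² - 40 - 50 = 2500 - 90 ≡ 65; y = λ·(40 - 65) - 65 ≡ 25. → (65, 25)

(65, 25)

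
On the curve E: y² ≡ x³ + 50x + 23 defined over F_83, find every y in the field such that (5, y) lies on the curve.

x³ + 50x + 23 = 398 ≡ 66 (mod 83).
66 is a non-residue mod 83; no y exists.

none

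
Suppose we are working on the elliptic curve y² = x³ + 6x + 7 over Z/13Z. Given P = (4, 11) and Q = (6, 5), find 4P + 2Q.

First 4P:
Double-and-add on 4 = (100)₂. Start with P = (4, 11) for the leading 1-bit.
double: tangent at (4, 11): λ = (3·4² + 6)/(2·11) ≡ 2/9. 9⁻¹ ≡ 3 (mod 13), so λ ≡ 2·3 ≡ 6.
  x = λ² - 4 - 4 = 36 - 8 ≡ 2; y = λ·(4 - 2) - 11 ≡ 1. → (2, 1)
double: tangent at (2, 1): λ = (3·2² + 6)/(2·1) ≡ 5/2. 2⁻¹ ≡ 7 (mod 13) since 2·7 = 14 ≡ 1, so λ ≡ 5·7 ≡ 9.
  x = λ² - 2 - 2 = 81 - 4 ≡ 12; y = λ·(2 - 12) - 1 ≡ 0. → (12, 0)
4P = (12, 0).
Next 2Q:
Repeated addition: build up to 2Q.
2Q: tangent at (6, 5): λ = (3·6² + 6)/(2·5) ≡ 10/10. 10⁻¹ ≡ 4 (mod 13) since 10·4 = 40 ≡ 1, so λ ≡ 10·4 ≡ 1.
  x = λ² - 6 - 6 = 1 - 12 ≡ 2; y = λ·(6 - 2) - 5 ≡ 12. → (2, 12)
2Q = (2, 12).
Finally 4P + 2Q:
(12, 0) + (2, 12). λ = (12 - 0)/(2 - 12) ≡ 12/3 mod 13. 3⁻¹ ≡ 9 (mod 13), so λ ≡ 4.
  x = λ² - 12 - 2 = 16 - 14 ≡ 2; y = λ·(12 - 2) - 0 ≡ 1. → (2, 1)

(2, 1)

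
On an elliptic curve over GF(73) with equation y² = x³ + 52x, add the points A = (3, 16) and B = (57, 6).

(61, 38)

(3, 16) + (57, 6). λ = (6 - 16)/(57 - 3) ≡ 63/54 mod 73. 54⁻¹ ≡ 23 (mod 73), so λ ≡ 62.
  x = λ² - 3 - 57 = 3844 - 60 ≡ 61; y = λ·(3 - 61) - 16 ≡ 38. → (61, 38)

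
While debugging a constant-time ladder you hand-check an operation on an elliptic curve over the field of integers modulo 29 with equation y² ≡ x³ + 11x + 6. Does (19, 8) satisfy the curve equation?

y² = 8² ≡ 6; x³ + 11x + 6 = 7074 ≡ 27 (mod 29). 6 ≠ 27.

no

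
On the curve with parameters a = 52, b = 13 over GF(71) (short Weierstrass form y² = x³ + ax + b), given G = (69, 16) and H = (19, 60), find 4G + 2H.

First 4G:
Double-and-add on 4 = (100)₂. Start with G = (69, 16) for the leading 1-bit.
double: tangent at (69, 16): λ = (3·69² + 52)/(2·16) ≡ 64/32. 32⁻¹ ≡ 20 (mod 71), so λ ≡ 64·20 ≡ 2.
  x = λ² - 69 - 69 = 4 - 138 ≡ 8; y = λ·(69 - 8) - 16 ≡ 35. → (8, 35)
double: tangent at (8, 35): λ = (3·8² + 52)/(2·35) ≡ 31/70. 70⁻¹ ≡ 70 (mod 71), so λ ≡ 31·70 ≡ 40.
  x = λ² - 8 - 8 = 1600 - 16 ≡ 22; y = λ·(8 - 22) - 35 ≡ 44. → (22, 44)
4G = (22, 44).
Next 2H:
Repeated addition: build up to 2H.
2H: tangent at (19, 60): λ = (3·19² + 52)/(2·60) ≡ 70/49. 49⁻¹ ≡ 29 (mod 71) since 49·29 = 1421 ≡ 1, so λ ≡ 70·29 ≡ 42.
  x = λ² - 19 - 19 = 1764 - 38 ≡ 22; y = λ·(19 - 22) - 60 ≡ 27. → (22, 27)
2H = (22, 27).
Finally 4G + 2H:
(22, 44) + (22, 27): same x and y₁ ≡ -y₂, so the sum is O.

O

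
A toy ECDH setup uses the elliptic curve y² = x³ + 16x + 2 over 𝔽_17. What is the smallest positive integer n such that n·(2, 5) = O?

2P: tangent at (2, 5): λ = (3·2² + 16)/(2·5) ≡ 11/10. 10⁻¹ ≡ 12 (mod 17) since 10·12 = 120 ≡ 1, so λ ≡ 11·12 ≡ 13.
  x = λ² - 2 - 2 = 169 - 4 ≡ 12; y = λ·(2 - 12) - 5 ≡ 1. → (12, 1)
3P: (12, 1) + (2, 5). λ = (5 - 1)/(2 - 12) ≡ 4/7 mod 17. 7⁻¹ ≡ 5 (mod 17) since 7·5 = 35 ≡ 1, so λ ≡ 3.
  x = λ² - 12 - 2 = 9 - 14 ≡ 12; y = λ·(12 - 12) - 1 ≡ 16. → (12, 16)
4P: (12, 16) + (2, 5). λ = (5 - 16)/(2 - 12) ≡ 6/7 mod 17. 7⁻¹ ≡ 5 (mod 17) since 7·5 = 35 ≡ 1, so λ ≡ 13.
  x = λ² - 12 - 2 = 169 - 14 ≡ 2; y = λ·(12 - 2) - 16 ≡ 12. → (2, 12)
5P: (2, 12) + (2, 5): same x and y₁ ≡ -y₂, so the sum is O.
5P = O, so the order is 5.

5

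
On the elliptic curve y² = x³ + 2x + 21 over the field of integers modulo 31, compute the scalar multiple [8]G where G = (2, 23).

(23, 19)

Repeated addition: build up to 8G.
2G: tangent at (2, 23): λ = (3·2² + 2)/(2·23) ≡ 14/15. 15⁻¹ ≡ 29 (mod 31), so λ ≡ 14·29 ≡ 3.
  x = λ² - 2 - 2 = 9 - 4 ≡ 5; y = λ·(2 - 5) - 23 ≡ 30. → (5, 30)
3G: (5, 30) + (2, 23). λ = (23 - 30)/(2 - 5) ≡ 24/28 mod 31. 28⁻¹ ≡ 10 (mod 31) since 28·10 = 280 ≡ 1, so λ ≡ 23.
  x = λ² - 5 - 2 = 529 - 7 ≡ 26; y = λ·(5 - 26) - 30 ≡ 14. → (26, 14)
4G: (26, 14) + (2, 23). λ = (23 - 14)/(2 - 26) ≡ 9/7 mod 31. 7⁻¹ ≡ 9 (mod 31) since 7·9 = 63 ≡ 1, so λ ≡ 19.
  x = λ² - 26 - 2 = 361 - 28 ≡ 23; y = λ·(26 - 23) - 14 ≡ 12. → (23, 12)
5G: (23, 12) + (2, 23). λ = (23 - 12)/(2 - 23) ≡ 11/10 mod 31. 10⁻¹ ≡ 28 (mod 31), so λ ≡ 29.
  x = λ² - 23 - 2 = 841 - 25 ≡ 10; y = λ·(23 - 10) - 12 ≡ 24. → (10, 24)
6G: (10, 24) + (2, 23). λ = (23 - 24)/(2 - 10) ≡ 30/23 mod 31. 23⁻¹ ≡ 27 (mod 31), so λ ≡ 4.
  x = λ² - 10 - 2 = 16 - 12 ≡ 4; y = λ·(10 - 4) - 24 ≡ 0. → (4, 0)
7G: (4, 0) + (2, 23). λ = (23 - 0)/(2 - 4) ≡ 23/29 mod 31. 29⁻¹ ≡ 15 (mod 31), so λ ≡ 4.
  x = λ² - 4 - 2 = 16 - 6 ≡ 10; y = λ·(4 - 10) - 0 ≡ 7. → (10, 7)
8G: (10, 7) + (2, 23). λ = (23 - 7)/(2 - 10) ≡ 16/23 mod 31. 23⁻¹ ≡ 27 (mod 31) since 23·27 = 621 ≡ 1, so λ ≡ 29.
  x = λ² - 10 - 2 = 841 - 12 ≡ 23; y = λ·(10 - 23) - 7 ≡ 19. → (23, 19)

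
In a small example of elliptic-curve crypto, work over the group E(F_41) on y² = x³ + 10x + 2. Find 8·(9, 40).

Write G = (9, 40).
Double-and-add on 8 = (1000)₂. Start with G = (9, 40) for the leading 1-bit.
double: tangent at (9, 40): λ = (3·9² + 10)/(2·40) ≡ 7/39. 39⁻¹ ≡ 20 (mod 41), so λ ≡ 7·20 ≡ 17.
  x = λ² - 9 - 9 = 289 - 18 ≡ 25; y = λ·(9 - 25) - 40 ≡ 16. → (25, 16)
double: tangent at (25, 16): λ = (3·25² + 10)/(2·16) ≡ 40/32. 32⁻¹ ≡ 9 (mod 41), so λ ≡ 40·9 ≡ 32.
  x = λ² - 25 - 25 = 1024 - 50 ≡ 31; y = λ·(25 - 31) - 16 ≡ 38. → (31, 38)
double: tangent at (31, 38): λ = (3·31² + 10)/(2·38) ≡ 23/35. 35⁻¹ ≡ 34 (mod 41), so λ ≡ 23·34 ≡ 3.
  x = λ² - 31 - 31 = 9 - 62 ≡ 29; y = λ·(31 - 29) - 38 ≡ 9. → (29, 9)

(29, 9)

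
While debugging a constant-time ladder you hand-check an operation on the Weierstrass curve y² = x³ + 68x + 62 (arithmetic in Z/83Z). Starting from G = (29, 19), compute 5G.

Double-and-add on 5 = (101)₂. Start with G = (29, 19) for the leading 1-bit.
double: tangent at (29, 19): λ = (3·29² + 68)/(2·19) ≡ 18/38. 38⁻¹ ≡ 59 (mod 83) since 38·59 = 2242 ≡ 1, so λ ≡ 18·59 ≡ 66.
  x = λ² - 29 - 29 = 4356 - 58 ≡ 65; y = λ·(29 - 65) - 19 ≡ 12. → (65, 12)
double: tangent at (65, 12): λ = (3·65² + 68)/(2·12) ≡ 44/24. 24⁻¹ ≡ 45 (mod 83), so λ ≡ 44·45 ≡ 71.
  x = λ² - 65 - 65 = 5041 - 130 ≡ 14; y = λ·(65 - 14) - 12 ≡ 40. → (14, 40)
add G: (14, 40) + (29, 19). λ = (19 - 40)/(29 - 14) ≡ 62/15 mod 83. 15⁻¹ ≡ 72 (mod 83), so λ ≡ 65.
  x = λ² - 14 - 29 = 4225 - 43 ≡ 32; y = λ·(14 - 32) - 40 ≡ 35. → (32, 35)

(32, 35)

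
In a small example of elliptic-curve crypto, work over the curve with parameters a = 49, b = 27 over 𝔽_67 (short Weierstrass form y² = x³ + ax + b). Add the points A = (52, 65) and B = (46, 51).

(52, 65) + (46, 51). λ = (51 - 65)/(46 - 52) ≡ 53/61 mod 67. 61⁻¹ ≡ 11 (mod 67), so λ ≡ 47.
  x = λ² - 52 - 46 = 2209 - 98 ≡ 34; y = λ·(52 - 34) - 65 ≡ 44. → (34, 44)

(34, 44)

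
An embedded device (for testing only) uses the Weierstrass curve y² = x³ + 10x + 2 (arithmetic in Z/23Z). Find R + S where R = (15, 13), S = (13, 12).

(1, 17)

(15, 13) + (13, 12). λ = (12 - 13)/(13 - 15) ≡ 22/21 mod 23. 21⁻¹ ≡ 11 (mod 23) since 21·11 = 231 ≡ 1, so λ ≡ 12.
  x = λ² - 15 - 13 = 144 - 28 ≡ 1; y = λ·(15 - 1) - 13 ≡ 17. → (1, 17)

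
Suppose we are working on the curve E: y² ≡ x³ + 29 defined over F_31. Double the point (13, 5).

(9, 18)

tangent at (13, 5): λ = (3·13² + 0)/(2·5) ≡ 11/10. 10⁻¹ ≡ 28 (mod 31) since 10·28 = 280 ≡ 1, so λ ≡ 11·28 ≡ 29.
  x = λ² - 13 - 13 = 841 - 26 ≡ 9; y = λ·(13 - 9) - 5 ≡ 18. → (9, 18)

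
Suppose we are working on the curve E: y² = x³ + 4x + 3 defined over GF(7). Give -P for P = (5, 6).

-(5, 6) = (5, -6 mod 7) = (5, 1).

(5, 1)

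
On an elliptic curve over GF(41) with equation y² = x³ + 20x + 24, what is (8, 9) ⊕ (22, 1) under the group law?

(13, 29)

(8, 9) + (22, 1). λ = (1 - 9)/(22 - 8) ≡ 33/14 mod 41. 14⁻¹ ≡ 3 (mod 41), so λ ≡ 17.
  x = λ² - 8 - 22 = 289 - 30 ≡ 13; y = λ·(8 - 13) - 9 ≡ 29. → (13, 29)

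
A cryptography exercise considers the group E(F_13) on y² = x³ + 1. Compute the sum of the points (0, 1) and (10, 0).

(6, 10)

(0, 1) + (10, 0). λ = (0 - 1)/(10 - 0) ≡ 12/10 mod 13. 10⁻¹ ≡ 4 (mod 13), so λ ≡ 9.
  x = λ² - 0 - 10 = 81 - 10 ≡ 6; y = λ·(0 - 6) - 1 ≡ 10. → (6, 10)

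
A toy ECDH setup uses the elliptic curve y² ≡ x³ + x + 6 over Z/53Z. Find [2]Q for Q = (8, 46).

tangent at (8, 46): λ = (3·8² + 1)/(2·46) ≡ 34/39. 39⁻¹ ≡ 34 (mod 53) since 39·34 = 1326 ≡ 1, so λ ≡ 34·34 ≡ 43.
  x = λ² - 8 - 8 = 1849 - 16 ≡ 31; y = λ·(8 - 31) - 46 ≡ 25. → (31, 25)

(31, 25)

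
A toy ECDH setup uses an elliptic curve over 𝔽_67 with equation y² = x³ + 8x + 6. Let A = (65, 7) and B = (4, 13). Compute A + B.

(66, 59)

(65, 7) + (4, 13). λ = (13 - 7)/(4 - 65) ≡ 6/6 mod 67. 6⁻¹ ≡ 56 (mod 67), so λ ≡ 1.
  x = λ² - 65 - 4 = 1 - 69 ≡ 66; y = λ·(65 - 66) - 7 ≡ 59. → (66, 59)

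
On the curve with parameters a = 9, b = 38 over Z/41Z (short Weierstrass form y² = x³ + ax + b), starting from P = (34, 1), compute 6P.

(25, 29)

Double-and-add on 6 = (110)₂. Start with P = (34, 1) for the leading 1-bit.
double: tangent at (34, 1): λ = (3·34² + 9)/(2·1) ≡ 33/2. 2⁻¹ ≡ 21 (mod 41) since 2·21 = 42 ≡ 1, so λ ≡ 33·21 ≡ 37.
  x = λ² - 34 - 34 = 1369 - 68 ≡ 30; y = λ·(34 - 30) - 1 ≡ 24. → (30, 24)
add P: (30, 24) + (34, 1). λ = (1 - 24)/(34 - 30) ≡ 18/4 mod 41. 4⁻¹ ≡ 31 (mod 41), so λ ≡ 25.
  x = λ² - 30 - 34 = 625 - 64 ≡ 28; y = λ·(30 - 28) - 24 ≡ 26. → (28, 26)
double: tangent at (28, 26): λ = (3·28² + 9)/(2·26) ≡ 24/11. 11⁻¹ ≡ 15 (mod 41), so λ ≡ 24·15 ≡ 32.
  x = λ² - 28 - 28 = 1024 - 56 ≡ 25; y = λ·(28 - 25) - 26 ≡ 29. → (25, 29)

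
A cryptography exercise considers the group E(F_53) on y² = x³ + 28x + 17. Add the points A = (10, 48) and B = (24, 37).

(28, 4)

(10, 48) + (24, 37). λ = (37 - 48)/(24 - 10) ≡ 42/14 mod 53. 14⁻¹ ≡ 19 (mod 53) since 14·19 = 266 ≡ 1, so λ ≡ 3.
  x = λ² - 10 - 24 = 9 - 34 ≡ 28; y = λ·(10 - 28) - 48 ≡ 4. → (28, 4)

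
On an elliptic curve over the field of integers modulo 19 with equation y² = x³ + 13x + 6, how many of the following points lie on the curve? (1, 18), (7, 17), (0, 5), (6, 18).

(1, 18): 18² ≡ 1, rhs ≡ 1 → on.
(7, 17): 17² ≡ 4, rhs ≡ 3 → off.
(0, 5): 5² ≡ 6, rhs ≡ 6 → on.
(6, 18): 18² ≡ 1, rhs ≡ 15 → off.

2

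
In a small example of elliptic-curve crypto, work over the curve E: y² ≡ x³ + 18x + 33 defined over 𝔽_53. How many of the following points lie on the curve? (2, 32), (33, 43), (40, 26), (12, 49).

(2, 32): 32² ≡ 17, rhs ≡ 24 → off.
(33, 43): 43² ≡ 47, rhs ≡ 47 → on.
(40, 26): 26² ≡ 40, rhs ≡ 40 → on.
(12, 49): 49² ≡ 16, rhs ≡ 16 → on.

3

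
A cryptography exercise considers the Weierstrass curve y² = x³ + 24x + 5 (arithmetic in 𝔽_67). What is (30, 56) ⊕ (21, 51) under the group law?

(30, 56) + (21, 51). λ = (51 - 56)/(21 - 30) ≡ 62/58 mod 67. 58⁻¹ ≡ 52 (mod 67), so λ ≡ 8.
  x = λ² - 30 - 21 = 64 - 51 ≡ 13; y = λ·(30 - 13) - 56 ≡ 13. → (13, 13)

(13, 13)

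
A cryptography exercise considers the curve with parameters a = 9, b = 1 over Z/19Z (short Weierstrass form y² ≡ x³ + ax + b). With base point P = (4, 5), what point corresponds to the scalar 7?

Repeated addition: build up to 7P.
2P: tangent at (4, 5): λ = (3·4² + 9)/(2·5) ≡ 0/10. 10⁻¹ ≡ 2 (mod 19), so λ ≡ 0·2 ≡ 0.
  x = λ² - 4 - 4 = 0 - 8 ≡ 11; y = λ·(4 - 11) - 5 ≡ 14. → (11, 14)
3P: (11, 14) + (4, 5). λ = (5 - 14)/(4 - 11) ≡ 10/12 mod 19. 12⁻¹ ≡ 8 (mod 19), so λ ≡ 4.
  x = λ² - 11 - 4 = 16 - 15 ≡ 1; y = λ·(11 - 1) - 14 ≡ 7. → (1, 7)
4P: (1, 7) + (4, 5). λ = (5 - 7)/(4 - 1) ≡ 17/3 mod 19. 3⁻¹ ≡ 13 (mod 19), so λ ≡ 12.
  x = λ² - 1 - 4 = 144 - 5 ≡ 6; y = λ·(1 - 6) - 7 ≡ 9. → (6, 9)
5P: (6, 9) + (4, 5). λ = (5 - 9)/(4 - 6) ≡ 15/17 mod 19. 17⁻¹ ≡ 9 (mod 19) since 17·9 = 153 ≡ 1, so λ ≡ 2.
  x = λ² - 6 - 4 = 4 - 10 ≡ 13; y = λ·(6 - 13) - 9 ≡ 15. → (13, 15)
6P: (13, 15) + (4, 5). λ = (5 - 15)/(4 - 13) ≡ 9/10 mod 19. 10⁻¹ ≡ 2 (mod 19), so λ ≡ 18.
  x = λ² - 13 - 4 = 324 - 17 ≡ 3; y = λ·(13 - 3) - 15 ≡ 13. → (3, 13)
7P: (3, 13) + (4, 5). λ = (5 - 13)/(4 - 3) ≡ 11/1 mod 19. 1⁻¹ ≡ 1 (mod 19) since 1·1 = 1 ≡ 1, so λ ≡ 11.
  x = λ² - 3 - 4 = 121 - 7 ≡ 0; y = λ·(3 - 0) - 13 ≡ 1. → (0, 1)

(0, 1)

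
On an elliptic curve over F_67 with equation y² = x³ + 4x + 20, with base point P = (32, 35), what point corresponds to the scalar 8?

(12, 11)

Repeated addition: build up to 8P.
2P: tangent at (32, 35): λ = (3·32² + 4)/(2·35) ≡ 61/3. 3⁻¹ ≡ 45 (mod 67), so λ ≡ 61·45 ≡ 65.
  x = λ² - 32 - 32 = 4225 - 64 ≡ 7; y = λ·(32 - 7) - 35 ≡ 49. → (7, 49)
3P: (7, 49) + (32, 35). λ = (35 - 49)/(32 - 7) ≡ 53/25 mod 67. 25⁻¹ ≡ 59 (mod 67), so λ ≡ 45.
  x = λ² - 7 - 32 = 2025 - 39 ≡ 43; y = λ·(7 - 43) - 49 ≡ 6. → (43, 6)
4P: (43, 6) + (32, 35). λ = (35 - 6)/(32 - 43) ≡ 29/56 mod 67. 56⁻¹ ≡ 6 (mod 67) since 56·6 = 336 ≡ 1, so λ ≡ 40.
  x = λ² - 43 - 32 = 1600 - 75 ≡ 51; y = λ·(43 - 51) - 6 ≡ 9. → (51, 9)
5P: (51, 9) + (32, 35). λ = (35 - 9)/(32 - 51) ≡ 26/48 mod 67. 48⁻¹ ≡ 7 (mod 67) since 48·7 = 336 ≡ 1, so λ ≡ 48.
  x = λ² - 51 - 32 = 2304 - 83 ≡ 10; y = λ·(51 - 10) - 9 ≡ 16. → (10, 16)
6P: (10, 16) + (32, 35). λ = (35 - 16)/(32 - 10) ≡ 19/22 mod 67. 22⁻¹ ≡ 64 (mod 67) since 22·64 = 1408 ≡ 1, so λ ≡ 10.
  x = λ² - 10 - 32 = 100 - 42 ≡ 58; y = λ·(10 - 58) - 16 ≡ 40. → (58, 40)
7P: (58, 40) + (32, 35). λ = (35 - 40)/(32 - 58) ≡ 62/41 mod 67. 41⁻¹ ≡ 18 (mod 67), so λ ≡ 44.
  x = λ² - 58 - 32 = 1936 - 90 ≡ 37; y = λ·(58 - 37) - 40 ≡ 13. → (37, 13)
8P: (37, 13) + (32, 35). λ = (35 - 13)/(32 - 37) ≡ 22/62 mod 67. 62⁻¹ ≡ 40 (mod 67) since 62·40 = 2480 ≡ 1, so λ ≡ 9.
  x = λ² - 37 - 32 = 81 - 69 ≡ 12; y = λ·(37 - 12) - 13 ≡ 11. → (12, 11)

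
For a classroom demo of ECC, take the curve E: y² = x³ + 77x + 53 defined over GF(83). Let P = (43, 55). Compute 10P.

Double-and-add on 10 = (1010)₂. Start with P = (43, 55) for the leading 1-bit.
double: tangent at (43, 55): λ = (3·43² + 77)/(2·55) ≡ 63/27. 27⁻¹ ≡ 40 (mod 83) since 27·40 = 1080 ≡ 1, so λ ≡ 63·40 ≡ 30.
  x = λ² - 43 - 43 = 900 - 86 ≡ 67; y = λ·(43 - 67) - 55 ≡ 55. → (67, 55)
double: tangent at (67, 55): λ = (3·67² + 77)/(2·55) ≡ 15/27. 27⁻¹ ≡ 40 (mod 83), so λ ≡ 15·40 ≡ 19.
  x = λ² - 67 - 67 = 361 - 134 ≡ 61; y = λ·(67 - 61) - 55 ≡ 59. → (61, 59)
add P: (61, 59) + (43, 55). λ = (55 - 59)/(43 - 61) ≡ 79/65 mod 83. 65⁻¹ ≡ 23 (mod 83), so λ ≡ 74.
  x = λ² - 61 - 43 = 5476 - 104 ≡ 60; y = λ·(61 - 60) - 59 ≡ 15. → (60, 15)
double: tangent at (60, 15): λ = (3·60² + 77)/(2·15) ≡ 4/30. 30⁻¹ ≡ 36 (mod 83), so λ ≡ 4·36 ≡ 61.
  x = λ² - 60 - 60 = 3721 - 120 ≡ 32; y = λ·(60 - 32) - 15 ≡ 33. → (32, 33)

(32, 33)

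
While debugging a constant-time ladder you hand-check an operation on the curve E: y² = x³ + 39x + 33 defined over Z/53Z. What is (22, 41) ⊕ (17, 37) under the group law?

(21, 34)

(22, 41) + (17, 37). λ = (37 - 41)/(17 - 22) ≡ 49/48 mod 53. 48⁻¹ ≡ 21 (mod 53) since 48·21 = 1008 ≡ 1, so λ ≡ 22.
  x = λ² - 22 - 17 = 484 - 39 ≡ 21; y = λ·(22 - 21) - 41 ≡ 34. → (21, 34)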